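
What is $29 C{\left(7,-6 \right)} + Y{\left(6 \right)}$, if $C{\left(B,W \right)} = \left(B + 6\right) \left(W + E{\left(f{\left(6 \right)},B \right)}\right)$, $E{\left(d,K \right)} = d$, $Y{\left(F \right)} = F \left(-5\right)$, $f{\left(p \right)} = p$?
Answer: $-30$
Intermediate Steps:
$Y{\left(F \right)} = - 5 F$
$C{\left(B,W \right)} = \left(6 + B\right) \left(6 + W\right)$ ($C{\left(B,W \right)} = \left(B + 6\right) \left(W + 6\right) = \left(6 + B\right) \left(6 + W\right)$)
$29 C{\left(7,-6 \right)} + Y{\left(6 \right)} = 29 \left(36 + 6 \cdot 7 + 6 \left(-6\right) + 7 \left(-6\right)\right) - 30 = 29 \left(36 + 42 - 36 - 42\right) - 30 = 29 \cdot 0 - 30 = 0 - 30 = -30$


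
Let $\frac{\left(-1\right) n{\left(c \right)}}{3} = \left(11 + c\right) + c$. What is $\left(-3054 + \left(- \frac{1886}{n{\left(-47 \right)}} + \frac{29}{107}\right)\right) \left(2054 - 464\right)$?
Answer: $- \frac{43228020590}{8881} \approx -4.8675 \cdot 10^{6}$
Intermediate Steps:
$n{\left(c \right)} = -33 - 6 c$ ($n{\left(c \right)} = - 3 \left(\left(11 + c\right) + c\right) = - 3 \left(11 + 2 c\right) = -33 - 6 c$)
$\left(-3054 + \left(- \frac{1886}{n{\left(-47 \right)}} + \frac{29}{107}\right)\right) \left(2054 - 464\right) = \left(-3054 + \left(- \frac{1886}{-33 - -282} + \frac{29}{107}\right)\right) \left(2054 - 464\right) = \left(-3054 + \left(- \frac{1886}{-33 + 282} + 29 \cdot \frac{1}{107}\right)\right) 1590 = \left(-3054 + \left(- \frac{1886}{249} + \frac{29}{107}\right)\right) 1590 = \left(-3054 - \frac{194581}{26643}\right) 1590 = \left(- \frac{81562303}{26643}\right) 1590 = - \frac{43228020590}{8881}$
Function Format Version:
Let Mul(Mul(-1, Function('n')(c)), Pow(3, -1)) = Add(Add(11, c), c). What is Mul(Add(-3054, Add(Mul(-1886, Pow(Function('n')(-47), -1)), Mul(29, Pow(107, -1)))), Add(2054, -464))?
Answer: Rational(-43228020590, 8881) ≈ -4.8675e+6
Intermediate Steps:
Function('n')(c) = Add(-33, Mul(-6, c)) (Function('n')(c) = Mul(-3, Add(Add(11, c), c)) = Mul(-3, Add(11, Mul(2, c))) = Add(-33, Mul(-6, c)))
Mul(Add(-3054, Add(Mul(-1886, Pow(Function('n')(-47), -1)), Mul(29, Pow(107, -1)))), Add(2054, -464)) = Mul(Add(-3054, Add(Mul(-1886, Pow(Add(-33, Mul(-6, -47)), -1)), Mul(29, Pow(107, -1)))), Add(2054, -464)) = Mul(Add(-3054, Add(Mul(-1886, Pow(Add(-33, 282), -1)), Mul(29, Rational(1, 107)))), 1590) = Mul(Add(-3054, Add(Mul(-1886, Pow(249, -1)), Rational(29, 107))), 1590) = Mul(Add(-3054, Add(Mul(-1886, Rational(1, 249)), Rational(29, 107))), 1590) = Mul(Add(-3054, Add(Rational(-1886, 249), Rational(29, 107))), 1590) = Mul(Add(-3054, Rational(-194581, 26643)), 1590) = Mul(Rational(-81562303, 26643), 1590) = Rational(-43228020590, 8881)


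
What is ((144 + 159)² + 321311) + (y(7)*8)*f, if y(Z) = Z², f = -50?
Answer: 393520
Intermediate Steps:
((144 + 159)² + 321311) + (y(7)*8)*f = ((144 + 159)² + 321311) + (7²*8)*(-50) = (303² + 321311) + (49*8)*(-50) = (91809 + 321311) + 392*(-50) = 413120 - 19600 = 393520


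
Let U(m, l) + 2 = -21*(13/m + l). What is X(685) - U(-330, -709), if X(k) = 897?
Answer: -1538991/110 ≈ -13991.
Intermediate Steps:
U(m, l) = -2 - 273/m - 21*l (U(m, l) = -2 - 21*(13/m + l) = -2 - 21*(l + 13/m) = -2 + (-273/m - 21*l) = -2 - 273/m - 21*l)
X(685) - U(-330, -709) = 897 - (-2 - 273/(-330) - 21*(-709)) = 897 - (-2 - 273*(-1/330) + 14889) = 897 - (-2 + 91/110 + 14889) = 897 - 1*1637661/110 = 897 - 1637661/110 = -1538991/110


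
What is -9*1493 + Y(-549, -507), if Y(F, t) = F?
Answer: -13986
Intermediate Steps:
-9*1493 + Y(-549, -507) = -9*1493 - 549 = -13437 - 549 = -13986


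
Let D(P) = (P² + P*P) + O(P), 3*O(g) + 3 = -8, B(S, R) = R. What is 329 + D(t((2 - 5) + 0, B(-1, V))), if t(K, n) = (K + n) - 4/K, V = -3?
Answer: 3320/9 ≈ 368.89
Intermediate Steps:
O(g) = -11/3 (O(g) = -1 + (⅓)*(-8) = -1 - 8/3 = -11/3)
t(K, n) = K + n - 4/K
D(P) = -11/3 + 2*P² (D(P) = (P² + P*P) - 11/3 = (P² + P²) - 11/3 = 2*P² - 11/3 = -11/3 + 2*P²)
329 + D(t((2 - 5) + 0, B(-1, V))) = 329 + (-11/3 + 2*(((2 - 5) + 0) - 3 - 4/((2 - 5) + 0))²) = 329 + (-11/3 + 2*((-3 + 0) - 3 - 4/(-3 + 0))²) = 329 + (-11/3 + 2*(-3 - 3 - 4/(-3))²) = 329 + (-11/3 + 2*(-3 - 3 - 4*(-⅓))²) = 329 + (-11/3 + 2*(-3 - 3 + 4/3)²) = 329 + (-11/3 + 2*(-14/3)²) = 329 + (-11/3 + 2*(196/9)) = 329 + (-11/3 + 392/9) = 329 + 359/9 = 3320/9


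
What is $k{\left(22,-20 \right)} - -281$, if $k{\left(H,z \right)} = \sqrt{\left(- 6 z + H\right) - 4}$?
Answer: $281 + \sqrt{138} \approx 292.75$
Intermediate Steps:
$k{\left(H,z \right)} = \sqrt{-4 + H - 6 z}$ ($k{\left(H,z \right)} = \sqrt{\left(H - 6 z\right) - 4} = \sqrt{-4 + H - 6 z}$)
$k{\left(22,-20 \right)} - -281 = \sqrt{-4 + 22 - -120} - -281 = \sqrt{-4 + 22 + 120} + 281 = \sqrt{138} + 281 = 281 + \sqrt{138}$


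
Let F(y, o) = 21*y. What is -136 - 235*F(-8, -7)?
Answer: 39344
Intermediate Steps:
-136 - 235*F(-8, -7) = -136 - 4935*(-8) = -136 - 235*(-168) = -136 + 39480 = 39344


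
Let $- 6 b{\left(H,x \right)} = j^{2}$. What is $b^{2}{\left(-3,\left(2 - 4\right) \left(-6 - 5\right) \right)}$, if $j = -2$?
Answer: $\frac{4}{9} \approx 0.44444$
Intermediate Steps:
$b{\left(H,x \right)} = - \frac{2}{3}$ ($b{\left(H,x \right)} = - \frac{\left(-2\right)^{2}}{6} = \left(- \frac{1}{6}\right) 4 = - \frac{2}{3}$)
$b^{2}{\left(-3,\left(2 - 4\right) \left(-6 - 5\right) \right)} = \left(- \frac{2}{3}\right)^{2} = \frac{4}{9}$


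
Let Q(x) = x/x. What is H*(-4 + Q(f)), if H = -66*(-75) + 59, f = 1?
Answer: -15027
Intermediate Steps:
Q(x) = 1
H = 5009 (H = 4950 + 59 = 5009)
H*(-4 + Q(f)) = 5009*(-4 + 1) = 5009*(-3) = -15027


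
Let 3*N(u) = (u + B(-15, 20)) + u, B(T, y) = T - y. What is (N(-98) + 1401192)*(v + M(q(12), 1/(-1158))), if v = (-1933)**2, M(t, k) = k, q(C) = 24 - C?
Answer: 6062420407901015/1158 ≈ 5.2352e+12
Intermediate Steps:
v = 3736489
N(u) = -35/3 + 2*u/3 (N(u) = ((u + (-15 - 1*20)) + u)/3 = ((u + (-15 - 20)) + u)/3 = ((u - 35) + u)/3 = ((-35 + u) + u)/3 = (-35 + 2*u)/3 = -35/3 + 2*u/3)
(N(-98) + 1401192)*(v + M(q(12), 1/(-1158))) = ((-35/3 + (2/3)*(-98)) + 1401192)*(3736489 + 1/(-1158)) = ((-35/3 - 196/3) + 1401192)*(3736489 - 1/1158) = (-77 + 1401192)*(4326854261/1158) = 1401115*(4326854261/1158) = 6062420407901015/1158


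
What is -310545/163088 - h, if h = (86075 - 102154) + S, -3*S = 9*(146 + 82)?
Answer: 2733533599/163088 ≈ 16761.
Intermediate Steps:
S = -684 (S = -3*(146 + 82) = -3*228 = -⅓*2052 = -684)
h = -16763 (h = (86075 - 102154) - 684 = -16079 - 684 = -16763)
-310545/163088 - h = -310545/163088 - 1*(-16763) = -310545*1/163088 + 16763 = -310545/163088 + 16763 = 2733533599/163088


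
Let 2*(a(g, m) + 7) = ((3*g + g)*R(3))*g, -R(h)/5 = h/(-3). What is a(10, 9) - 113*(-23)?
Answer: 3592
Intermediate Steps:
R(h) = 5*h/3 (R(h) = -5*h/(-3) = -5*h*(-1)/3 = -(-5)*h/3 = 5*h/3)
a(g, m) = -7 + 10*g**2 (a(g, m) = -7 + (((3*g + g)*((5/3)*3))*g)/2 = -7 + (((4*g)*5)*g)/2 = -7 + ((20*g)*g)/2 = -7 + (20*g**2)/2 = -7 + 10*g**2)
a(10, 9) - 113*(-23) = (-7 + 10*10**2) - 113*(-23) = (-7 + 10*100) + 2599 = (-7 + 1000) + 2599 = 993 + 2599 = 3592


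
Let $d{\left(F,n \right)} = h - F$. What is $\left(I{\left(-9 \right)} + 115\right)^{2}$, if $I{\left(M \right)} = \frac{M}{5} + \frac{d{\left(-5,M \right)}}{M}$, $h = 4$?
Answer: $\frac{314721}{25} \approx 12589.0$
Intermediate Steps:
$d{\left(F,n \right)} = 4 - F$
$I{\left(M \right)} = \frac{9}{M} + \frac{M}{5}$ ($I{\left(M \right)} = \frac{M}{5} + \frac{4 - -5}{M} = M \frac{1}{5} + \frac{4 + 5}{M} = \frac{M}{5} + \frac{9}{M} = \frac{9}{M} + \frac{M}{5}$)
$\left(I{\left(-9 \right)} + 115\right)^{2} = \left(\left(\frac{9}{-9} + \frac{1}{5} \left(-9\right)\right) + 115\right)^{2} = \left(\left(9 \left(- \frac{1}{9}\right) - \frac{9}{5}\right) + 115\right)^{2} = \left(\left(-1 - \frac{9}{5}\right) + 115\right)^{2} = \left(- \frac{14}{5} + 115\right)^{2} = \left(\frac{561}{5}\right)^{2} = \frac{314721}{25}$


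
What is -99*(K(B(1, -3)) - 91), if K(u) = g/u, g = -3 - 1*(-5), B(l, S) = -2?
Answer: 9108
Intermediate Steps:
g = 2 (g = -3 + 5 = 2)
K(u) = 2/u
-99*(K(B(1, -3)) - 91) = -99*(2/(-2) - 91) = -99*(2*(-½) - 91) = -99*(-1 - 91) = -99*(-92) = 9108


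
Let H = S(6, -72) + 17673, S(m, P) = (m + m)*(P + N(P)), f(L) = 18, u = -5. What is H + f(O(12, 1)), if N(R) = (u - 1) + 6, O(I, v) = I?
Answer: 16827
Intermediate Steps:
N(R) = 0 (N(R) = (-5 - 1) + 6 = -6 + 6 = 0)
S(m, P) = 2*P*m (S(m, P) = (m + m)*(P + 0) = (2*m)*P = 2*P*m)
H = 16809 (H = 2*(-72)*6 + 17673 = -864 + 17673 = 16809)
H + f(O(12, 1)) = 16809 + 18 = 16827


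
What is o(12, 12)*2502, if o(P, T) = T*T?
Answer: 360288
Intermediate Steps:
o(P, T) = T²
o(12, 12)*2502 = 12²*2502 = 144*2502 = 360288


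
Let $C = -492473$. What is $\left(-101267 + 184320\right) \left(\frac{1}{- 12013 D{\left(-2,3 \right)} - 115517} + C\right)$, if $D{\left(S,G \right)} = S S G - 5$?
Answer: $- \frac{8164238680736005}{199608} \approx -4.0901 \cdot 10^{10}$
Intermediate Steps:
$D{\left(S,G \right)} = -5 + G S^{2}$ ($D{\left(S,G \right)} = S^{2} G - 5 = G S^{2} - 5 = -5 + G S^{2}$)
$\left(-101267 + 184320\right) \left(\frac{1}{- 12013 D{\left(-2,3 \right)} - 115517} + C\right) = \left(-101267 + 184320\right) \left(\frac{1}{- 12013 \left(-5 + 3 \left(-2\right)^{2}\right) - 115517} - 492473\right) = 83053 \left(\frac{1}{- 12013 \left(-5 + 3 \cdot 4\right) - 115517} - 492473\right) = 83053 \left(\frac{1}{- 12013 \left(-5 + 12\right) - 115517} - 492473\right) = 83053 \left(\frac{1}{\left(-12013\right) 7 - 115517} - 492473\right) = 83053 \left(\frac{1}{-84091 - 115517} - 492473\right) = 83053 \left(\frac{1}{-199608} - 492473\right) = 83053 \left(- \frac{1}{199608} - 492473\right) = 83053 \left(- \frac{98301550585}{199608}\right) = - \frac{8164238680736005}{199608}$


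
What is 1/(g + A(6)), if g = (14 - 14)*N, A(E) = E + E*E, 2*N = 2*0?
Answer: 1/42 ≈ 0.023810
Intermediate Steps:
N = 0 (N = (2*0)/2 = (1/2)*0 = 0)
A(E) = E + E**2
g = 0 (g = (14 - 14)*0 = 0*0 = 0)
1/(g + A(6)) = 1/(0 + 6*(1 + 6)) = 1/(0 + 6*7) = 1/(0 + 42) = 1/42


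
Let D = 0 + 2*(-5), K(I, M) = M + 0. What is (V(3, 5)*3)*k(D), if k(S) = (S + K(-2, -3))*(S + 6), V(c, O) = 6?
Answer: 936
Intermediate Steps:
K(I, M) = M
D = -10 (D = 0 - 10 = -10)
k(S) = (-3 + S)*(6 + S) (k(S) = (S - 3)*(S + 6) = (-3 + S)*(6 + S))
(V(3, 5)*3)*k(D) = (6*3)*(-18 + (-10)**2 + 3*(-10)) = 18*(-18 + 100 - 30) = 18*52 = 936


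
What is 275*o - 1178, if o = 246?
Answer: 66472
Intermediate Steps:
275*o - 1178 = 275*246 - 1178 = 67650 - 1178 = 66472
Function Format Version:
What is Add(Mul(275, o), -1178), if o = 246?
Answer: 66472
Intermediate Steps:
Add(Mul(275, o), -1178) = Add(Mul(275, 246), -1178) = Add(67650, -1178) = 66472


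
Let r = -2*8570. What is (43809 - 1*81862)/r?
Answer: 38053/17140 ≈ 2.2201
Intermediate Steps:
r = -17140
(43809 - 1*81862)/r = (43809 - 1*81862)/(-17140) = (43809 - 81862)*(-1/17140) = -38053*(-1/17140) = 38053/17140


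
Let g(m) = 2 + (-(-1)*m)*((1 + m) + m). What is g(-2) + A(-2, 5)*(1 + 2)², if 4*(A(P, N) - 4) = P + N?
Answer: 203/4 ≈ 50.750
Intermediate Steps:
A(P, N) = 4 + N/4 + P/4 (A(P, N) = 4 + (P + N)/4 = 4 + (N + P)/4 = 4 + (N/4 + P/4) = 4 + N/4 + P/4)
g(m) = 2 + m*(1 + 2*m)
g(-2) + A(-2, 5)*(1 + 2)² = (2 - 2 + 2*(-2)²) + (4 + (¼)*5 + (¼)*(-2))*(1 + 2)² = (2 - 2 + 2*4) + (4 + 5/4 - ½)*3² = (2 - 2 + 8) + (19/4)*9 = 8 + 171/4 = 203/4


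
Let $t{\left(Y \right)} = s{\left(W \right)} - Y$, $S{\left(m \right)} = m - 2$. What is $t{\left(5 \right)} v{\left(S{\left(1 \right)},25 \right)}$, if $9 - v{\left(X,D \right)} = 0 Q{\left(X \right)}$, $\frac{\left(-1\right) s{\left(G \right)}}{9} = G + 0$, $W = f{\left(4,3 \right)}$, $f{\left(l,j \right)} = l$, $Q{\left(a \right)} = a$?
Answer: $-369$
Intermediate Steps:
$S{\left(m \right)} = -2 + m$
$W = 4$
$s{\left(G \right)} = - 9 G$ ($s{\left(G \right)} = - 9 \left(G + 0\right) = - 9 G$)
$t{\left(Y \right)} = -36 - Y$ ($t{\left(Y \right)} = \left(-9\right) 4 - Y = -36 - Y$)
$v{\left(X,D \right)} = 9$ ($v{\left(X,D \right)} = 9 - 0 X = 9 - 0 = 9 + 0 = 9$)
$t{\left(5 \right)} v{\left(S{\left(1 \right)},25 \right)} = \left(-36 - 5\right) 9 = \left(-41\right) 9 = -369$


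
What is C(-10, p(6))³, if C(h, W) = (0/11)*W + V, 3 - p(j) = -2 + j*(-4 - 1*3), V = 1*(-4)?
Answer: -64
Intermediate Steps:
V = -4
p(j) = 5 + 7*j (p(j) = 3 - (-2 + j*(-4 - 1*3)) = 3 - (-2 + j*(-4 - 3)) = 3 - (-2 + j*(-7)) = 3 - (-2 - 7*j) = 3 + (2 + 7*j) = 5 + 7*j)
C(h, W) = -4 (C(h, W) = (0/11)*W - 4 = (0*(1/11))*W - 4 = 0*W - 4 = 0 - 4 = -4)
C(-10, p(6))³ = (-4)³ = -64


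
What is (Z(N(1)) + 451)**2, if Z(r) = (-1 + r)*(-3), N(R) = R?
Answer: 203401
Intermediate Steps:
Z(r) = 3 - 3*r
(Z(N(1)) + 451)**2 = ((3 - 3*1) + 451)**2 = ((3 - 3) + 451)**2 = (0 + 451)**2 = 451**2 = 203401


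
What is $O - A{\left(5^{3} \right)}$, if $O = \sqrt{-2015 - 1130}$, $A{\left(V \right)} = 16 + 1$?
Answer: $-17 + i \sqrt{3145} \approx -17.0 + 56.08 i$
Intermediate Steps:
$A{\left(V \right)} = 17$
$O = i \sqrt{3145}$ ($O = \sqrt{-3145} = i \sqrt{3145} \approx 56.08 i$)
$O - A{\left(5^{3} \right)} = i \sqrt{3145} - 17 = -17 + i \sqrt{3145}$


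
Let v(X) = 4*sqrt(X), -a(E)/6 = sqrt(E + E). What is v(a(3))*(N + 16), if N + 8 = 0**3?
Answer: 32*I*6**(3/4) ≈ 122.68*I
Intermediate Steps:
a(E) = -6*sqrt(2)*sqrt(E) (a(E) = -6*sqrt(E + E) = -6*sqrt(2)*sqrt(E))
N = -8 (N = -8 + 0**3 = -8 + 0 = -8)
v(a(3))*(N + 16) = (4*sqrt(-6*sqrt(2)*sqrt(3)))*(-8 + 16) = (4*sqrt(-6*sqrt(6)))*8 = (4*(I*6**(3/4)))*8 = (4*I*6**(3/4))*8 = 32*I*6**(3/4)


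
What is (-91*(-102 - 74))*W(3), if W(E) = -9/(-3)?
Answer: 48048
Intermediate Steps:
W(E) = 3 (W(E) = -9*(-1/3) = 3)
(-91*(-102 - 74))*W(3) = -91*(-102 - 74)*3 = -91*(-176)*3 = 16016*3 = 48048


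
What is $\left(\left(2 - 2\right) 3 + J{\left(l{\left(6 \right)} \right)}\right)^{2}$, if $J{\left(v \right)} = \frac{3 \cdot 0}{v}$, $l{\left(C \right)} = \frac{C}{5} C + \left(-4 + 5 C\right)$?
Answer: $0$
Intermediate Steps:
$l{\left(C \right)} = -4 + 5 C + \frac{C^{2}}{5}$ ($l{\left(C \right)} = C \frac{1}{5} C + \left(-4 + 5 C\right) = \frac{C}{5} C + \left(-4 + 5 C\right) = \frac{C^{2}}{5} + \left(-4 + 5 C\right) = -4 + 5 C + \frac{C^{2}}{5}$)
$J{\left(v \right)} = 0$ ($J{\left(v \right)} = \frac{0}{v} = 0$)
$\left(\left(2 - 2\right) 3 + J{\left(l{\left(6 \right)} \right)}\right)^{2} = \left(\left(2 - 2\right) 3 + 0\right)^{2} = \left(0 \cdot 3 + 0\right)^{2} = \left(0 + 0\right)^{2} = 0^{2} = 0$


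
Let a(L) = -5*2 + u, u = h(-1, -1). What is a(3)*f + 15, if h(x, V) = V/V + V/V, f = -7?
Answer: 71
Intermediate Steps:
h(x, V) = 2 (h(x, V) = 1 + 1 = 2)
u = 2
a(L) = -8 (a(L) = -5*2 + 2 = -10 + 2 = -8)
a(3)*f + 15 = -8*(-7) + 15 = 56 + 15 = 71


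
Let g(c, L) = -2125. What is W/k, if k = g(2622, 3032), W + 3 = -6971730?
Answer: 6971733/2125 ≈ 3280.8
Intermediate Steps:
W = -6971733 (W = -3 - 6971730 = -6971733)
k = -2125
W/k = -6971733/(-2125) = -6971733*(-1/2125) = 6971733/2125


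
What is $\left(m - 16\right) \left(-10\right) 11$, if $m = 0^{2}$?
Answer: $1760$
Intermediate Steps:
$m = 0$
$\left(m - 16\right) \left(-10\right) 11 = \left(0 - 16\right) \left(-10\right) 11 = \left(-16\right) \left(-10\right) 11 = 160 \cdot 11 = 1760$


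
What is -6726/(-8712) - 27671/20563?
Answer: -17127169/29857476 ≈ -0.57363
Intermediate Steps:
-6726/(-8712) - 27671/20563 = -6726*(-1/8712) - 27671*1/20563 = 1121/1452 - 27671/20563 = -17127169/29857476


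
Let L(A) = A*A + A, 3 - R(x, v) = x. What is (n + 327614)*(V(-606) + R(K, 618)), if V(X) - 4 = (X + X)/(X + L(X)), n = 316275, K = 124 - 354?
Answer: 46085067397/302 ≈ 1.5260e+8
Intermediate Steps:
K = -230
R(x, v) = 3 - x
L(A) = A + A² (L(A) = A² + A = A + A²)
V(X) = 4 + 2*X/(X + X*(1 + X)) (V(X) = 4 + (X + X)/(X + X*(1 + X)) = 4 + (2*X)/(X + X*(1 + X)) = 4 + 2*X/(X + X*(1 + X)))
(n + 327614)*(V(-606) + R(K, 618)) = (316275 + 327614)*(2*(5 + 2*(-606))/(2 - 606) + (3 - 1*(-230))) = 643889*(2*(5 - 1212)/(-604) + (3 + 230)) = 643889*(2*(-1/604)*(-1207) + 233) = 643889*(1207/302 + 233) = 643889*(71573/302) = 46085067397/302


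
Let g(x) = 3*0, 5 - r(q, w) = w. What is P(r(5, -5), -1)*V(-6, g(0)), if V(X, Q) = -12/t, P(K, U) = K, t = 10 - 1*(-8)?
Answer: -20/3 ≈ -6.6667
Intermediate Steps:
t = 18 (t = 10 + 8 = 18)
r(q, w) = 5 - w
g(x) = 0
V(X, Q) = -⅔ (V(X, Q) = -12/18 = -12*1/18 = -⅔)
P(r(5, -5), -1)*V(-6, g(0)) = (5 - 1*(-5))*(-⅔) = (5 + 5)*(-⅔) = 10*(-⅔) = -20/3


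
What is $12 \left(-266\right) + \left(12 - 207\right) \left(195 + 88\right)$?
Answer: $-58377$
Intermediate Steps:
$12 \left(-266\right) + \left(12 - 207\right) \left(195 + 88\right) = -3192 - 55185 = -58377$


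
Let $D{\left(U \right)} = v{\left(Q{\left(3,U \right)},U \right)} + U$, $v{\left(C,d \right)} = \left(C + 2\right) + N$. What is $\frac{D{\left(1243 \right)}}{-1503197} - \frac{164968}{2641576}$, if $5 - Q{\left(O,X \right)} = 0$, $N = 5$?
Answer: $- \frac{31411822572}{496351139809} \approx -0.063285$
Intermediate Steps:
$Q{\left(O,X \right)} = 5$ ($Q{\left(O,X \right)} = 5 - 0 = 5 + 0 = 5$)
$v{\left(C,d \right)} = 7 + C$ ($v{\left(C,d \right)} = \left(C + 2\right) + 5 = \left(2 + C\right) + 5 = 7 + C$)
$D{\left(U \right)} = 12 + U$ ($D{\left(U \right)} = \left(7 + 5\right) + U = 12 + U$)
$\frac{D{\left(1243 \right)}}{-1503197} - \frac{164968}{2641576} = \frac{12 + 1243}{-1503197} - \frac{164968}{2641576} = 1255 \left(- \frac{1}{1503197}\right) - \frac{20621}{330197} = - \frac{1255}{1503197} - \frac{20621}{330197} = - \frac{31411822572}{496351139809}$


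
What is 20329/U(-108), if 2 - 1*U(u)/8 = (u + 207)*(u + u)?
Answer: 20329/171088 ≈ 0.11882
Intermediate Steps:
U(u) = 16 - 16*u*(207 + u) (U(u) = 16 - 8*(u + 207)*(u + u) = 16 - 8*(207 + u)*2*u = 16 - 16*u*(207 + u))
20329/U(-108) = 20329/(16 - 3312*(-108) - 16*(-108)²) = 20329/(16 + 357696 - 16*11664) = 20329/(16 + 357696 - 186624) = 20329/171088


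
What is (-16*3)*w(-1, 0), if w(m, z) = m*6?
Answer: 288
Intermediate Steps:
w(m, z) = 6*m
(-16*3)*w(-1, 0) = (-16*3)*(6*(-1)) = -48*(-6) = 288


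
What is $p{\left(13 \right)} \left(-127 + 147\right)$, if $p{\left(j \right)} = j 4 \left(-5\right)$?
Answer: $-5200$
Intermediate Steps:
$p{\left(j \right)} = - 20 j$ ($p{\left(j \right)} = 4 j \left(-5\right) = - 20 j$)
$p{\left(13 \right)} \left(-127 + 147\right) = \left(-20\right) 13 \left(-127 + 147\right) = \left(-260\right) 20 = -5200$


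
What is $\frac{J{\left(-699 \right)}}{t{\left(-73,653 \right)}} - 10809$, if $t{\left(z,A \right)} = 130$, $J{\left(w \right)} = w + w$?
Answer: $- \frac{703284}{65} \approx -10820.0$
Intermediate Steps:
$J{\left(w \right)} = 2 w$
$\frac{J{\left(-699 \right)}}{t{\left(-73,653 \right)}} - 10809 = \frac{2 \left(-699\right)}{130} - 10809 = \left(-1398\right) \frac{1}{130} - 10809 = - \frac{699}{65} - 10809 = - \frac{703284}{65}$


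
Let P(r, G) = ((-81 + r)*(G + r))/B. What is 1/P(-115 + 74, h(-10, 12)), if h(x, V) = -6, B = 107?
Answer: 107/5734 ≈ 0.018661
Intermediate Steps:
P(r, G) = (-81 + r)*(G + r)/107 (P(r, G) = ((-81 + r)*(G + r))/107 = ((-81 + r)*(G + r))*(1/107) = (-81 + r)*(G + r)/107)
1/P(-115 + 74, h(-10, 12)) = 1/(-81/107*(-6) - 81*(-115 + 74)/107 + (-115 + 74)²/107 + (1/107)*(-6)*(-115 + 74)) = 1/(486/107 - 81/107*(-41) + (1/107)*(-41)² + (1/107)*(-6)*(-41)) = 1/(486/107 + 3321/107 + (1/107)*1681 + 246/107) = 1/(486/107 + 3321/107 + 1681/107 + 246/107) = 1/(5734/107) = 107/5734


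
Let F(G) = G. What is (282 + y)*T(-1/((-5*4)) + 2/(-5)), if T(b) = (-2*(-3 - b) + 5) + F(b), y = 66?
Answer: 17313/5 ≈ 3462.6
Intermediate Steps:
T(b) = 11 + 3*b (T(b) = (-2*(-3 - b) + 5) + b = ((6 + 2*b) + 5) + b = (11 + 2*b) + b = 11 + 3*b)
(282 + y)*T(-1/((-5*4)) + 2/(-5)) = (282 + 66)*(11 + 3*(-1/((-5*4)) + 2/(-5))) = 348*(11 + 3*(-1/(-20) + 2*(-⅕))) = 348*(11 + 3*(-1*(-1/20) - ⅖)) = 348*(11 + 3*(1/20 - ⅖)) = 348*(11 + 3*(-7/20)) = 348*(11 - 21/20) = 348*(199/20) = 17313/5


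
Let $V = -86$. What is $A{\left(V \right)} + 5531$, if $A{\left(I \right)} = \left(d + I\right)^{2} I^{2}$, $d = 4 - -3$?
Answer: $46163967$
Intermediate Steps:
$d = 7$ ($d = 4 + 3 = 7$)
$A{\left(I \right)} = I^{2} \left(7 + I\right)^{2}$ ($A{\left(I \right)} = \left(7 + I\right)^{2} I^{2} = I^{2} \left(7 + I\right)^{2}$)
$A{\left(V \right)} + 5531 = \left(-86\right)^{2} \left(7 - 86\right)^{2} + 5531 = 7396 \left(-79\right)^{2} + 5531 = 7396 \cdot 6241 + 5531 = 46158436 + 5531 = 46163967$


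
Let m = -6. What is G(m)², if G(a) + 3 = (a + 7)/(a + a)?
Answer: 1369/144 ≈ 9.5069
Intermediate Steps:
G(a) = -3 + (7 + a)/(2*a) (G(a) = -3 + (a + 7)/(a + a) = -3 + (7 + a)/((2*a)) = -3 + (7 + a)*(1/(2*a)) = -3 + (7 + a)/(2*a))
G(m)² = ((½)*(7 - 5*(-6))/(-6))² = ((½)*(-⅙)*(7 + 30))² = ((½)*(-⅙)*37)² = (-37/12)² = 1369/144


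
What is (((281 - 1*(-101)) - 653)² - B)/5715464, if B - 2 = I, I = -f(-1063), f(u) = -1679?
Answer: 8970/714433 ≈ 0.012555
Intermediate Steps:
I = 1679 (I = -1*(-1679) = 1679)
B = 1681 (B = 2 + 1679 = 1681)
(((281 - 1*(-101)) - 653)² - B)/5715464 = (((281 - 1*(-101)) - 653)² - 1*1681)/5715464 = (((281 + 101) - 653)² - 1681)*(1/5715464) = ((382 - 653)² - 1681)*(1/5715464) = ((-271)² - 1681)*(1/5715464) = (73441 - 1681)*(1/5715464) = 71760*(1/5715464) = 8970/714433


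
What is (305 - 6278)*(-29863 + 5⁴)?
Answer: 174638574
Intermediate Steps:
(305 - 6278)*(-29863 + 5⁴) = -5973*(-29863 + 625) = -5973*(-29238) = 174638574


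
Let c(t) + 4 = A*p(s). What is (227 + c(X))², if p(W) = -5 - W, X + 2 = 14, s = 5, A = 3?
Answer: 37249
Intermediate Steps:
X = 12 (X = -2 + 14 = 12)
c(t) = -34 (c(t) = -4 + 3*(-5 - 1*5) = -4 + 3*(-5 - 5) = -4 + 3*(-10) = -4 - 30 = -34)
(227 + c(X))² = (227 - 34)² = 193² = 37249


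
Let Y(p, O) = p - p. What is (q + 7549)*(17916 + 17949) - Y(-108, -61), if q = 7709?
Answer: 547228170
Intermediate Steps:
Y(p, O) = 0
(q + 7549)*(17916 + 17949) - Y(-108, -61) = (7709 + 7549)*(17916 + 17949) - 1*0 = 15258*35865 + 0 = 547228170 + 0 = 547228170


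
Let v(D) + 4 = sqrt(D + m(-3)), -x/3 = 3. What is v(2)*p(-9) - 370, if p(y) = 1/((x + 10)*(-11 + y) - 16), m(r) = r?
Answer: -3329/9 - I/36 ≈ -369.89 - 0.027778*I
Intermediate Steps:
x = -9 (x = -3*3 = -9)
v(D) = -4 + sqrt(-3 + D) (v(D) = -4 + sqrt(D - 3) = -4 + sqrt(-3 + D))
p(y) = 1/(-27 + y) (p(y) = 1/((-9 + 10)*(-11 + y) - 16) = 1/(1*(-11 + y) - 16) = 1/((-11 + y) - 16) = 1/(-27 + y))
v(2)*p(-9) - 370 = (-4 + sqrt(-3 + 2))/(-27 - 9) - 370 = (-4 + sqrt(-1))/(-36) - 370 = (-4 + I)*(-1/36) - 370 = (1/9 - I/36) - 370 = -3329/9 - I/36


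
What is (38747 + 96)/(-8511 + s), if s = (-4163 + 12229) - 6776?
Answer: -38843/7221 ≈ -5.3792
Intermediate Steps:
s = 1290 (s = 8066 - 6776 = 1290)
(38747 + 96)/(-8511 + s) = (38747 + 96)/(-8511 + 1290) = 38843/(-7221) = 38843*(-1/7221) = -38843/7221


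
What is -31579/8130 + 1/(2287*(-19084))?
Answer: -689134436831/177417364020 ≈ -3.8843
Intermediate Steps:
-31579/8130 + 1/(2287*(-19084)) = -31579*1/8130 + (1/2287)*(-1/19084) = -31579/8130 - 1/43645108 = -689134436831/177417364020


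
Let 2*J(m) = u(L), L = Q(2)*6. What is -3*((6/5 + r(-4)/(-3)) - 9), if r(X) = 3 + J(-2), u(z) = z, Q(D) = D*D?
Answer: 192/5 ≈ 38.400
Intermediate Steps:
Q(D) = D**2
L = 24 (L = 2**2*6 = 4*6 = 24)
J(m) = 12 (J(m) = (1/2)*24 = 12)
r(X) = 15 (r(X) = 3 + 12 = 15)
-3*((6/5 + r(-4)/(-3)) - 9) = -3*((6/5 + 15/(-3)) - 9) = -3*((6*(1/5) + 15*(-1/3)) - 9) = -3*((6/5 - 5) - 9) = -3*(-19/5 - 9) = -3*(-64/5) = 192/5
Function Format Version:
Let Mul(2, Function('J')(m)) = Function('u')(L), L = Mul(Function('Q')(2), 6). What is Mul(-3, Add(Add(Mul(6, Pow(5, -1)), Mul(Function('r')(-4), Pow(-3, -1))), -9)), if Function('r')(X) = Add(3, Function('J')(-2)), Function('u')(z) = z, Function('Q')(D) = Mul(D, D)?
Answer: Rational(192, 5) ≈ 38.400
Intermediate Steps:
Function('Q')(D) = Pow(D, 2)
L = 24 (L = Mul(Pow(2, 2), 6) = Mul(4, 6) = 24)
Function('J')(m) = 12 (Function('J')(m) = Mul(Rational(1, 2), 24) = 12)
Function('r')(X) = 15 (Function('r')(X) = Add(3, 12) = 15)
Mul(-3, Add(Add(Mul(6, Pow(5, -1)), Mul(Function('r')(-4), Pow(-3, -1))), -9)) = Mul(-3, Add(Add(Mul(6, Pow(5, -1)), Mul(15, Pow(-3, -1))), -9)) = Mul(-3, Add(Add(Mul(6, Rational(1, 5)), Mul(15, Rational(-1, 3))), -9)) = Mul(-3, Add(Add(Rational(6, 5), -5), -9)) = Mul(-3, Add(Rational(-19, 5), -9)) = Mul(-3, Rational(-64, 5)) = Rational(192, 5)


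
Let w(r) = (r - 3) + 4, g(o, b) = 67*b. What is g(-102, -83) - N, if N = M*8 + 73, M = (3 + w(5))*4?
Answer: -5922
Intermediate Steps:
w(r) = 1 + r (w(r) = (-3 + r) + 4 = 1 + r)
M = 36 (M = (3 + (1 + 5))*4 = (3 + 6)*4 = 9*4 = 36)
N = 361 (N = 36*8 + 73 = 288 + 73 = 361)
g(-102, -83) - N = 67*(-83) - 1*361 = -5561 - 361 = -5922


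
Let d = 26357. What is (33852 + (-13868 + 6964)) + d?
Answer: 53305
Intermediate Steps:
(33852 + (-13868 + 6964)) + d = (33852 + (-13868 + 6964)) + 26357 = (33852 - 6904) + 26357 = 26948 + 26357 = 53305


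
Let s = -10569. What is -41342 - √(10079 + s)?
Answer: -41342 - 7*I*√10 ≈ -41342.0 - 22.136*I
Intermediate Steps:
-41342 - √(10079 + s) = -41342 - √(10079 - 10569) = -41342 - √(-490) = -41342 - 7*I*√10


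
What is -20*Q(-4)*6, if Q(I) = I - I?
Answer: 0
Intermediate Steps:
Q(I) = 0
-20*Q(-4)*6 = -20*0*6 = 0*6 = 0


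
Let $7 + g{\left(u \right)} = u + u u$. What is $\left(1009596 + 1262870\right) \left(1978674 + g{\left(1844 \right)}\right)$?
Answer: $12227791858702$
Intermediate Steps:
$g{\left(u \right)} = -7 + u + u^{2}$ ($g{\left(u \right)} = -7 + \left(u + u u\right) = -7 + \left(u + u^{2}\right) = -7 + u + u^{2}$)
$\left(1009596 + 1262870\right) \left(1978674 + g{\left(1844 \right)}\right) = \left(1009596 + 1262870\right) \left(1978674 + \left(-7 + 1844 + 1844^{2}\right)\right) = 2272466 \left(1978674 + \left(-7 + 1844 + 3400336\right)\right) = 2272466 \left(1978674 + 3402173\right) = 2272466 \cdot 5380847 = 12227791858702$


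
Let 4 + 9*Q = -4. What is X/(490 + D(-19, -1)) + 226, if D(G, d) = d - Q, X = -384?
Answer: 992978/4409 ≈ 225.22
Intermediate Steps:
Q = -8/9 (Q = -4/9 + (⅑)*(-4) = -4/9 - 4/9 = -8/9 ≈ -0.88889)
D(G, d) = 8/9 + d (D(G, d) = d - 1*(-8/9) = d + 8/9 = 8/9 + d)
X/(490 + D(-19, -1)) + 226 = -384/(490 + (8/9 - 1)) + 226 = -384/(490 - ⅑) + 226 = -384/(4409/9) + 226 = (9/4409)*(-384) + 226 = -3456/4409 + 226 = 992978/4409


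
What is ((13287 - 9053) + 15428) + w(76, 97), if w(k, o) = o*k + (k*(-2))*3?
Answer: 26578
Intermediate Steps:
w(k, o) = -6*k + k*o (w(k, o) = k*o - 2*k*3 = k*o - 6*k = -6*k + k*o)
((13287 - 9053) + 15428) + w(76, 97) = ((13287 - 9053) + 15428) + 76*(-6 + 97) = (4234 + 15428) + 76*91 = 19662 + 6916 = 26578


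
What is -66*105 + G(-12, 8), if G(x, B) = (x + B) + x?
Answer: -6946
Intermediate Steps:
G(x, B) = B + 2*x (G(x, B) = (B + x) + x = B + 2*x)
-66*105 + G(-12, 8) = -66*105 + (8 + 2*(-12)) = -6930 + (8 - 24) = -6930 - 16 = -6946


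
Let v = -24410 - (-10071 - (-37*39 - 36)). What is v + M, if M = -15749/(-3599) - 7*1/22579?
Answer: -1285043913100/81261821 ≈ -15814.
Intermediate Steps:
v = -15818 (v = -24410 - (-10071 - (-1443 - 36)) = -24410 - (-10071 - 1*(-1479)) = -24410 - (-10071 + 1479) = -24410 - 1*(-8592) = -24410 + 8592 = -15818)
M = 355571478/81261821 (M = -15749*(-1/3599) - 7*1/22579 = 15749/3599 - 7/22579 = 355571478/81261821 ≈ 4.3756)
v + M = -15818 + 355571478/81261821 = -1285043913100/81261821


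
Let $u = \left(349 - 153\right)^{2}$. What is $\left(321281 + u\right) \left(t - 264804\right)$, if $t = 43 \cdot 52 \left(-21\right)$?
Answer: $-112139136720$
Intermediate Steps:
$t = -46956$ ($t = 2236 \left(-21\right) = -46956$)
$u = 38416$ ($u = 196^{2} = 38416$)
$\left(321281 + u\right) \left(t - 264804\right) = \left(321281 + 38416\right) \left(-46956 - 264804\right) = 359697 \left(-311760\right) = -112139136720$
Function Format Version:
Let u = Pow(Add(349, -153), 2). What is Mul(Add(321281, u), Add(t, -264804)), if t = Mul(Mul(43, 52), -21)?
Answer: -112139136720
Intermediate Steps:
t = -46956 (t = Mul(2236, -21) = -46956)
u = 38416 (u = Pow(196, 2) = 38416)
Mul(Add(321281, u), Add(t, -264804)) = Mul(Add(321281, 38416), Add(-46956, -264804)) = Mul(359697, -311760) = -112139136720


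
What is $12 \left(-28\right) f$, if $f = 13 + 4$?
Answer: $-5712$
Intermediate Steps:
$f = 17$
$12 \left(-28\right) f = 12 \left(-28\right) 17 = \left(-336\right) 17 = -5712$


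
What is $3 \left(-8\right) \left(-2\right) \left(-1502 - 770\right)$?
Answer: $-109056$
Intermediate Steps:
$3 \left(-8\right) \left(-2\right) \left(-1502 - 770\right) = \left(-24\right) \left(-2\right) \left(-2272\right) = 48 \left(-2272\right) = -109056$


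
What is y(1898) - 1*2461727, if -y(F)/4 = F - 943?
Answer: -2465547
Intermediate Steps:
y(F) = 3772 - 4*F (y(F) = -4*(F - 943) = -4*(-943 + F) = 3772 - 4*F)
y(1898) - 1*2461727 = (3772 - 4*1898) - 1*2461727 = (3772 - 7592) - 2461727 = -3820 - 2461727 = -2465547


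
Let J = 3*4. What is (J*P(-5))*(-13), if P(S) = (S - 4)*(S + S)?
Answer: -14040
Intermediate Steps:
J = 12
P(S) = 2*S*(-4 + S) (P(S) = (-4 + S)*(2*S) = 2*S*(-4 + S))
(J*P(-5))*(-13) = (12*(2*(-5)*(-4 - 5)))*(-13) = (12*(2*(-5)*(-9)))*(-13) = (12*90)*(-13) = 1080*(-13) = -14040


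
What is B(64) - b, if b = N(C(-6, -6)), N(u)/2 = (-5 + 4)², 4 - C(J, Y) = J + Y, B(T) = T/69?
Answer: -74/69 ≈ -1.0725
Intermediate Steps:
B(T) = T/69 (B(T) = T*(1/69) = T/69)
C(J, Y) = 4 - J - Y (C(J, Y) = 4 - (J + Y) = 4 + (-J - Y) = 4 - J - Y)
N(u) = 2 (N(u) = 2*(-5 + 4)² = 2*(-1)² = 2*1 = 2)
b = 2
B(64) - b = (1/69)*64 - 1*2 = 64/69 - 2 = -74/69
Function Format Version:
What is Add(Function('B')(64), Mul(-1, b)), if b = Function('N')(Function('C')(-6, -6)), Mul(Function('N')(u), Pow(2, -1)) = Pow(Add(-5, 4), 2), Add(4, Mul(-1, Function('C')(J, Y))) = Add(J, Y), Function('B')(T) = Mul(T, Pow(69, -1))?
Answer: Rational(-74, 69) ≈ -1.0725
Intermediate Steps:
Function('B')(T) = Mul(Rational(1, 69), T) (Function('B')(T) = Mul(T, Rational(1, 69)) = Mul(Rational(1, 69), T))
Function('C')(J, Y) = Add(4, Mul(-1, J), Mul(-1, Y)) (Function('C')(J, Y) = Add(4, Mul(-1, Add(J, Y))) = Add(4, Add(Mul(-1, J), Mul(-1, Y))) = Add(4, Mul(-1, J), Mul(-1, Y)))
Function('N')(u) = 2 (Function('N')(u) = Mul(2, Pow(Add(-5, 4), 2)) = Mul(2, Pow(-1, 2)) = Mul(2, 1) = 2)
b = 2
Add(Function('B')(64), Mul(-1, b)) = Add(Mul(Rational(1, 69), 64), Mul(-1, 2)) = Add(Rational(64, 69), -2) = Rational(-74, 69)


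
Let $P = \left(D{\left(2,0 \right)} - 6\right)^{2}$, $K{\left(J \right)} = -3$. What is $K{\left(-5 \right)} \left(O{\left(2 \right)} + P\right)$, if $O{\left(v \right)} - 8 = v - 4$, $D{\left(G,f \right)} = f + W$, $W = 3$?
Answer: $-45$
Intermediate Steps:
$D{\left(G,f \right)} = 3 + f$ ($D{\left(G,f \right)} = f + 3 = 3 + f$)
$O{\left(v \right)} = 4 + v$ ($O{\left(v \right)} = 8 + \left(v - 4\right) = 8 + \left(-4 + v\right) = 4 + v$)
$P = 9$ ($P = \left(\left(3 + 0\right) - 6\right)^{2} = \left(3 - 6\right)^{2} = \left(-3\right)^{2} = 9$)
$K{\left(-5 \right)} \left(O{\left(2 \right)} + P\right) = - 3 \left(\left(4 + 2\right) + 9\right) = - 3 \left(6 + 9\right) = \left(-3\right) 15 = -45$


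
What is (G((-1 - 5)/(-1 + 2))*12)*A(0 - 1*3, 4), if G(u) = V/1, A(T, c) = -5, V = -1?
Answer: 60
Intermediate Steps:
G(u) = -1 (G(u) = -1/1 = -1*1 = -1)
(G((-1 - 5)/(-1 + 2))*12)*A(0 - 1*3, 4) = -1*12*(-5) = -12*(-5) = 60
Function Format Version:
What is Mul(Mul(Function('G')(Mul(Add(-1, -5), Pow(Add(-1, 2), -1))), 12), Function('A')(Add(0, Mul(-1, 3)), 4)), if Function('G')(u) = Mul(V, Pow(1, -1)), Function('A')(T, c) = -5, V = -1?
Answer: 60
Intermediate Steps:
Function('G')(u) = -1 (Function('G')(u) = Mul(-1, Pow(1, -1)) = Mul(-1, 1) = -1)
Mul(Mul(Function('G')(Mul(Add(-1, -5), Pow(Add(-1, 2), -1))), 12), Function('A')(Add(0, Mul(-1, 3)), 4)) = Mul(Mul(-1, 12), -5) = Mul(-12, -5) = 60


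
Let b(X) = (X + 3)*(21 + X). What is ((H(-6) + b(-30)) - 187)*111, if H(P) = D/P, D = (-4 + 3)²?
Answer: 12395/2 ≈ 6197.5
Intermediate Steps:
b(X) = (3 + X)*(21 + X)
D = 1 (D = (-1)² = 1)
H(P) = 1/P
((H(-6) + b(-30)) - 187)*111 = ((1/(-6) + (63 + (-30)² + 24*(-30))) - 187)*111 = ((-⅙ + (63 + 900 - 720)) - 187)*111 = ((-⅙ + 243) - 187)*111 = (1457/6 - 187)*111 = (335/6)*111 = 12395/2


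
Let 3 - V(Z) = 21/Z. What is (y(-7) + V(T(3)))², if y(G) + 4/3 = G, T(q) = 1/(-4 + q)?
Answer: 2209/9 ≈ 245.44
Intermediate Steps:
y(G) = -4/3 + G
V(Z) = 3 - 21/Z
(y(-7) + V(T(3)))² = ((-4/3 - 7) + (3 - 21/(1/(-4 + 3))))² = (-25/3 + (3 - 21/(1/(-1))))² = (-25/3 + (3 - 21/(-1)))² = (-25/3 + (3 - 21*(-1)))² = (-25/3 + (3 + 21))² = (-25/3 + 24)² = (47/3)² = 2209/9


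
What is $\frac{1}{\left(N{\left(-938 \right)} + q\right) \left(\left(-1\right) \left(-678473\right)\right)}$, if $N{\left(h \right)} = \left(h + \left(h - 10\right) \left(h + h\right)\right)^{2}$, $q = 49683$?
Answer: $\frac{1}{2143663837447821359} \approx 4.6649 \cdot 10^{-19}$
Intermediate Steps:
$N{\left(h \right)} = \left(h + 2 h \left(-10 + h\right)\right)^{2}$ ($N{\left(h \right)} = \left(h + \left(-10 + h\right) 2 h\right)^{2} = \left(h + 2 h \left(-10 + h\right)\right)^{2}$)
$\frac{1}{\left(N{\left(-938 \right)} + q\right) \left(\left(-1\right) \left(-678473\right)\right)} = \frac{1}{\left(\left(-938\right)^{2} \left(-19 + 2 \left(-938\right)\right)^{2} + 49683\right) \left(\left(-1\right) \left(-678473\right)\right)} = \frac{1}{\left(879844 \left(-19 - 1876\right)^{2} + 49683\right) 678473} = \frac{1}{879844 \left(-1895\right)^{2} + 49683} \cdot \frac{1}{678473} = \frac{1}{879844 \cdot 3591025 + 49683} \cdot \frac{1}{678473} = \frac{1}{3159541800100 + 49683} \cdot \frac{1}{678473} = \frac{1}{3159541849783} \cdot \frac{1}{678473} = \frac{1}{2143663837447821359}$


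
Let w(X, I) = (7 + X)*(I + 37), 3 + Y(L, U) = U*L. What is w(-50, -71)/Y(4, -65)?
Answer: -1462/263 ≈ -5.5589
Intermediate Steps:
Y(L, U) = -3 + L*U (Y(L, U) = -3 + U*L = -3 + L*U)
w(X, I) = (7 + X)*(37 + I)
w(-50, -71)/Y(4, -65) = (259 + 7*(-71) + 37*(-50) - 71*(-50))/(-3 + 4*(-65)) = (259 - 497 - 1850 + 3550)/(-3 - 260) = 1462/(-263) = 1462*(-1/263) = -1462/263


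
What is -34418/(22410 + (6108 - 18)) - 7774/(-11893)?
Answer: -93887137/169475250 ≈ -0.55399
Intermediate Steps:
-34418/(22410 + (6108 - 18)) - 7774/(-11893) = -34418/(22410 + 6090) - 7774*(-1/11893) = -34418/28500 + 7774/11893 = -34418*1/28500 + 7774/11893 = -17209/14250 + 7774/11893 = -93887137/169475250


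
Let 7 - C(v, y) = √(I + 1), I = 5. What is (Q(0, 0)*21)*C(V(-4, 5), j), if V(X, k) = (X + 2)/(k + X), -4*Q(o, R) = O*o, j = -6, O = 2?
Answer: 0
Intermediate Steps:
Q(o, R) = -o/2
V(X, k) = (2 + X)/(X + k)
C(v, y) = 7 - √6 (C(v, y) = 7 - √(5 + 1) = 7 - √6)
(Q(0, 0)*21)*C(V(-4, 5), j) = (-½*0*21)*(7 - √6) = (0*21)*(7 - √6) = 0*(7 - √6) = 0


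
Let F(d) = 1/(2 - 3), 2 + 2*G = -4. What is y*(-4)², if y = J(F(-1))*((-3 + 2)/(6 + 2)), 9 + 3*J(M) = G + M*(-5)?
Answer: 14/3 ≈ 4.6667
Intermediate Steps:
G = -3 (G = -1 + (½)*(-4) = -1 - 2 = -3)
F(d) = -1 (F(d) = 1/(-1) = -1)
J(M) = -4 - 5*M/3 (J(M) = -3 + (-3 + M*(-5))/3 = -3 + (-3 - 5*M)/3 = -3 + (-1 - 5*M/3) = -4 - 5*M/3)
y = 7/24 (y = (-4 - 5/3*(-1))*((-3 + 2)/(6 + 2)) = (-4 + 5/3)*(-1/8) = -(-7)/(3*8) = -7/3*(-⅛) = 7/24 ≈ 0.29167)
y*(-4)² = (7/24)*(-4)² = (7/24)*16 = 14/3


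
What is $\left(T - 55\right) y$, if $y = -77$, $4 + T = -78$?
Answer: $10549$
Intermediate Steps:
$T = -82$ ($T = -4 - 78 = -82$)
$\left(T - 55\right) y = \left(-82 - 55\right) \left(-77\right) = \left(-137\right) \left(-77\right) = 10549$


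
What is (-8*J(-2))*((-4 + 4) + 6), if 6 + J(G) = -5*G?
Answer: -192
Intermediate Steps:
J(G) = -6 - 5*G
(-8*J(-2))*((-4 + 4) + 6) = (-8*(-6 - 5*(-2)))*((-4 + 4) + 6) = (-8*(-6 + 10))*(0 + 6) = -8*4*6 = -32*6 = -192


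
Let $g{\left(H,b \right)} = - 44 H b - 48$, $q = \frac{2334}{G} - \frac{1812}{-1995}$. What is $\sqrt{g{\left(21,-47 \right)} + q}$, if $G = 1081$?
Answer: $\frac{\sqrt{22418932732966910}}{718865} \approx 208.29$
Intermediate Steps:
$q = \frac{2205034}{718865}$ ($q = \frac{2334}{1081} - \frac{1812}{-1995} = 2334 \cdot \frac{1}{1081} - - \frac{604}{665} = \frac{2334}{1081} + \frac{604}{665} = \frac{2205034}{718865} \approx 3.0674$)
$g{\left(H,b \right)} = -48 - 44 H b$ ($g{\left(H,b \right)} = - 44 H b - 48 = -48 - 44 H b$)
$\sqrt{g{\left(21,-47 \right)} + q} = \sqrt{\left(-48 - 924 \left(-47\right)\right) + \frac{2205034}{718865}} = \sqrt{\left(-48 + 43428\right) + \frac{2205034}{718865}} = \sqrt{43380 + \frac{2205034}{718865}} = \sqrt{\frac{31186568734}{718865}} = \frac{\sqrt{22418932732966910}}{718865}$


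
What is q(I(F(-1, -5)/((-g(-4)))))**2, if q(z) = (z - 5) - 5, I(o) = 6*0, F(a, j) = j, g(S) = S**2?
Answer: 100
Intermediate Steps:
I(o) = 0
q(z) = -10 + z (q(z) = (-5 + z) - 5 = -10 + z)
q(I(F(-1, -5)/((-g(-4)))))**2 = (-10 + 0)**2 = (-10)**2 = 100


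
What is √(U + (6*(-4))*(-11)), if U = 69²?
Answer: 5*√201 ≈ 70.887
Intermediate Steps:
U = 4761
√(U + (6*(-4))*(-11)) = √(4761 + (6*(-4))*(-11)) = √(4761 - 24*(-11)) = √(4761 + 264) = √5025 = 5*√201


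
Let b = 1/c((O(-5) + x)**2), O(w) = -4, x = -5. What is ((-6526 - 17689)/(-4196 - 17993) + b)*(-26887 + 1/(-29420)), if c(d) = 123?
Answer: -395591354475499/13382407790 ≈ -29561.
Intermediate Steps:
b = 1/123 ≈ 0.0081301
((-6526 - 17689)/(-4196 - 17993) + b)*(-26887 + 1/(-29420)) = ((-6526 - 17689)/(-4196 - 17993) + 1/123)*(-26887 + 1/(-29420)) = (-24215/(-22189) + 1/123)*(-26887 - 1/29420) = (-24215*(-1/22189) + 1/123)*(-791015541/29420) = (24215/22189 + 1/123)*(-791015541/29420) = (3000634/2729247)*(-791015541/29420) = -395591354475499/13382407790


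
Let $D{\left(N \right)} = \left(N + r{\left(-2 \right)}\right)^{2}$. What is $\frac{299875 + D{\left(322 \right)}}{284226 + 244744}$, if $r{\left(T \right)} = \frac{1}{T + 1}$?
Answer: $\frac{201458}{264485} \approx 0.7617$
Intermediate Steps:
$r{\left(T \right)} = \frac{1}{1 + T}$
$D{\left(N \right)} = \left(-1 + N\right)^{2}$ ($D{\left(N \right)} = \left(N + \frac{1}{1 - 2}\right)^{2} = \left(N + \frac{1}{-1}\right)^{2} = \left(N - 1\right)^{2} = \left(-1 + N\right)^{2}$)
$\frac{299875 + D{\left(322 \right)}}{284226 + 244744} = \frac{299875 + \left(-1 + 322\right)^{2}}{284226 + 244744} = \frac{299875 + 321^{2}}{528970} = \left(299875 + 103041\right) \frac{1}{528970} = 402916 \cdot \frac{1}{528970} = \frac{201458}{264485}$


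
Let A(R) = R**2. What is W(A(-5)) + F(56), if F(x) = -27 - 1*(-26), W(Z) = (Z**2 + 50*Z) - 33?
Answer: 1841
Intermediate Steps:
W(Z) = -33 + Z**2 + 50*Z
F(x) = -1 (F(x) = -27 + 26 = -1)
W(A(-5)) + F(56) = (-33 + ((-5)**2)**2 + 50*(-5)**2) - 1 = (-33 + 25**2 + 50*25) - 1 = (-33 + 625 + 1250) - 1 = 1842 - 1 = 1841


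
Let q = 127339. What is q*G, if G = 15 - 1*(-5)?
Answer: 2546780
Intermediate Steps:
G = 20 (G = 15 + 5 = 20)
q*G = 127339*20 = 2546780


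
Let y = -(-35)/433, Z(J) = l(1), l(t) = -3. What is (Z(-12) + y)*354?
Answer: -447456/433 ≈ -1033.4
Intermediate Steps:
Z(J) = -3
y = 35/433 (y = -(-35)/433 = -1*(-35/433) = 35/433 ≈ 0.080831)
(Z(-12) + y)*354 = (-3 + 35/433)*354 = -1264/433*354 = -447456/433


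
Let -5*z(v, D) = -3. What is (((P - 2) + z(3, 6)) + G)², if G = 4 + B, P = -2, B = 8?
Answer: 1849/25 ≈ 73.960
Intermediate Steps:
z(v, D) = ⅗ (z(v, D) = -⅕*(-3) = ⅗)
G = 12 (G = 4 + 8 = 12)
(((P - 2) + z(3, 6)) + G)² = (((-2 - 2) + ⅗) + 12)² = ((-4 + ⅗) + 12)² = (-17/5 + 12)² = (43/5)² = 1849/25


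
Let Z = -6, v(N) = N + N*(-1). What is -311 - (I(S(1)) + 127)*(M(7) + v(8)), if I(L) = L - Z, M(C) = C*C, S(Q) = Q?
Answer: -6877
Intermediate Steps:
v(N) = 0 (v(N) = N - N = 0)
M(C) = C²
I(L) = 6 + L (I(L) = L - 1*(-6) = L + 6 = 6 + L)
-311 - (I(S(1)) + 127)*(M(7) + v(8)) = -311 - ((6 + 1) + 127)*(7² + 0) = -311 - (7 + 127)*(49 + 0) = -311 - 134*49 = -311 - 1*6566 = -311 - 6566 = -6877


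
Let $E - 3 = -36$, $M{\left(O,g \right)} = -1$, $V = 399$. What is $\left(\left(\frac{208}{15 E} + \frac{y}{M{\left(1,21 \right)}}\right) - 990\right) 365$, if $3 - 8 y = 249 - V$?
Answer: $- \frac{291839327}{792} \approx -3.6848 \cdot 10^{5}$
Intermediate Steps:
$E = -33$ ($E = 3 - 36 = -33$)
$y = \frac{153}{8}$ ($y = \frac{3}{8} - \frac{249 - 399}{8} = \frac{3}{8} - - \frac{75}{4} = \frac{3}{8} + \frac{75}{4} = \frac{153}{8} \approx 19.125$)
$\left(\left(\frac{208}{15 E} + \frac{y}{M{\left(1,21 \right)}}\right) - 990\right) 365 = \left(\left(\frac{208}{15 \left(-33\right)} + \frac{153}{8 \left(-1\right)}\right) - 990\right) 365 = \left(\left(\frac{208}{-495} + \frac{153}{8} \left(-1\right)\right) - 990\right) 365 = \left(\left(208 \left(- \frac{1}{495}\right) - \frac{153}{8}\right) - 990\right) 365 = \left(\left(- \frac{208}{495} - \frac{153}{8}\right) - 990\right) 365 = \left(- \frac{77399}{3960} - 990\right) 365 = \left(- \frac{3997799}{3960}\right) 365 = - \frac{291839327}{792}$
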